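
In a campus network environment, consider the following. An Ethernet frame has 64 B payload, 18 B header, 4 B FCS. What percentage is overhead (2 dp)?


Given: payload = 64 B, header = 18 B, trailer = 4 B
Overhead bytes = header + trailer = 18 + 4 = 22
Total frame = payload + overhead = 64 + 22 = 86
Overhead % = 22 / 86 * 100 = 25.5814% -> 25.58% (2 dp)

25.58


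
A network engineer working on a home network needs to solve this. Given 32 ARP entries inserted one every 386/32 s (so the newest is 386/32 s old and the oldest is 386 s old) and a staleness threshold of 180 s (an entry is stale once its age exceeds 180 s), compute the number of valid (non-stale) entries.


Ages are k * 386/32 s for k = 1..32 (spacing = 12.0625 s).
Entry k is valid iff k * 386/32 <= 180 iff k <= 32 * 180 / 386 = 14.9223
n_valid = floor(14.9223) = 14
(n_stale = 32 - 14 = 18)

14


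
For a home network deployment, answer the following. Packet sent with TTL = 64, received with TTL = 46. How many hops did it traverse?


Given: initial TTL = 64, received TTL = 46
Hops = initial TTL - received TTL
Hops = 64 - 46 = 18

18


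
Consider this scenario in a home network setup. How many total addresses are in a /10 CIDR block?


Given: CIDR prefix /10
Host bits = 32 - 10 = 22
Total addresses = 2^22 = 4194304

4194304


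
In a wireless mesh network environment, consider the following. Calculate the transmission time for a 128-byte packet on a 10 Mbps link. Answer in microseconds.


Given: packet = 128 bytes, bandwidth = 10 Mbps
Packet in bits = 128 * 8 = 1024 bits
Bandwidth = 10 * 10^6 = 10000000 bps
Time = 1024 / 10000000 seconds
Time in us = 1024 * 10^6 / 10000000 = 102.4

102.4


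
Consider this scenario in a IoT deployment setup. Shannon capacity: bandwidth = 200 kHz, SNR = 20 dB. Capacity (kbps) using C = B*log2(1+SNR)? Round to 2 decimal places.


Given: B = 200 kHz, SNR = 20 dB
SNR linear = 10^(20/10) = 100
1 + SNR = 101
log2(101) = 6.6582114828
C = 200 * 1000 * 6.6582114828 = 1331642.2966 bps
C = 1331.642297 kbps -> 1331.64 kbps (2 dp)

1331.64


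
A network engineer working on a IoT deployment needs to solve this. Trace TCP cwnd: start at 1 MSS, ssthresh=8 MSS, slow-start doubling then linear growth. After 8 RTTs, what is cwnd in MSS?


RTT 0: cwnd = 1 MSS (initial)
RTT 1: cwnd = 2 MSS (slow start, doubled)
RTT 2: cwnd = 4 MSS (slow start, doubled)
RTT 3: cwnd = 8 MSS (slow start, doubled)
RTT 4: cwnd = 9 MSS (congestion avoidance, +1)
RTT 5: cwnd = 10 MSS (congestion avoidance, +1)
RTT 6: cwnd = 11 MSS (congestion avoidance, +1)
RTT 7: cwnd = 12 MSS (congestion avoidance, +1)
RTT 8: cwnd = 13 MSS (congestion avoidance, +1)

13


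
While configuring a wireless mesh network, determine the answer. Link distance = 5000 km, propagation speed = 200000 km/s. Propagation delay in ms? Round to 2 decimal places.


Given: distance = 5000 km, speed = 200000 km/s
Delay = distance / speed = 5000 / 200000 seconds
Delay in ms = 5000 * 1000 / 200000
Delay = 25.0000 ms
Rounded to 2 dp = 25.00 ms

25.00


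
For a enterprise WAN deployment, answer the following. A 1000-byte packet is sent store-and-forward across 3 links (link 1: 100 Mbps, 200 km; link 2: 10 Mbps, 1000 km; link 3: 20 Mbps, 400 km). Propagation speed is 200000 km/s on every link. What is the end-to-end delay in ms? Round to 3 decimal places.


Packet = 1000 bytes = 8000 bits. Store-and-forward: sum (t_trans + t_prop) per link.
Link 1: t_trans = 8000/(100*10^6) s = 0.0800 ms; t_prop = 200/200000 s = 1.0000 ms; subtotal = 1.0800 ms
Link 2: t_trans = 8000/(10*10^6) s = 0.8000 ms; t_prop = 1000/200000 s = 5.0000 ms; subtotal = 5.8000 ms
Link 3: t_trans = 8000/(20*10^6) s = 0.4000 ms; t_prop = 400/200000 s = 2.0000 ms; subtotal = 2.4000 ms
End-to-end = 1.0800 + 5.8000 + 2.4000 = 9.2800 ms -> 9.280 ms (3 dp)

9.280


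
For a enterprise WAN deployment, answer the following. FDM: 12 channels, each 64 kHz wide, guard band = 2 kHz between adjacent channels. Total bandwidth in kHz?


Given: 12 channels, 64 kHz each, guard = 2 kHz
Channel bandwidth = 12 * 64 = 768 kHz
Guard bands = 11 gaps * 2 kHz = 22 kHz
Total = 768 + 22 = 790 kHz

790


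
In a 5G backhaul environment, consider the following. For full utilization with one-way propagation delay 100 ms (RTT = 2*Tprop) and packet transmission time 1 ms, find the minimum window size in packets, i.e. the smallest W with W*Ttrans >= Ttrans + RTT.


Given: Ttrans = 1 ms, RTT = 200 ms (= 2 * Tprop, Tprop = 100 ms)
Time until first ACK returns = Ttrans + RTT = 1 + 200 = 201 ms
Need W * Ttrans >= Ttrans + RTT  ->  W >= (Ttrans + RTT) / Ttrans
(Ttrans + RTT) / Ttrans = 201 / 1 = 201
W_min = ceil(201) = 201

201


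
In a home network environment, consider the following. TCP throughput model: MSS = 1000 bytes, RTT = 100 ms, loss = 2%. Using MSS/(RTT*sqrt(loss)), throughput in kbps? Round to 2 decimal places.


Given: MSS = 1000 bytes, RTT = 100 ms, loss = 2%
RTT in seconds = 100 / 1000 = 0.1
Loss rate = 2% = 0.02
sqrt(loss) = sqrt(0.02) = 0.141421356237
Throughput (bytes/s) = 1000 / (0.1 * 0.141421356237) = 70710.6781
Throughput (kbps) = 70710.6781 * 8 / 1000 = 565.685425 -> 565.69 kbps (2 dp)

565.69


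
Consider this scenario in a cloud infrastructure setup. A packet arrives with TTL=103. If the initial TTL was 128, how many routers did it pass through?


Given: initial TTL = 128, received TTL = 103
Hops = initial TTL - received TTL
Hops = 128 - 103 = 25

25


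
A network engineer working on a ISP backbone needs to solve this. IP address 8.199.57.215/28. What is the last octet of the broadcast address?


Given: IP = 8.199.57.215, prefix = /28
Host bits = 32 - 28 = 4
Network last octet = 215 AND mask = 208
Host part size = 2^4 - 1 = 15
Broadcast last octet = 208 OR 15 = 223

223


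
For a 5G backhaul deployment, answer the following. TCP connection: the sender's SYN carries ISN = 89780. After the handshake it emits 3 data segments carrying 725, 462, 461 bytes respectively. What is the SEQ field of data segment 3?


The SYN occupies sequence number ISN = 89780, so the first data byte is ISN + 1 = 89781.
SEQ of data segment i = (ISN + 1) + sum of payload sizes of segments 1..i-1.
Segment 1: SEQ = 89781, payload = 725 bytes
Segment 2: SEQ = 90506, payload = 462 bytes
Segment 3: SEQ = 90968, payload = 461 bytes
SEQ of segment 3 = 89781 + 725 + 462 = 90968

90968


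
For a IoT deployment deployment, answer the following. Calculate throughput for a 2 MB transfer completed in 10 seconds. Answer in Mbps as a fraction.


Given: file = 2 MB, time = 10 s
File in Mb = 2 * 8 = 16 Mb
Throughput = 16 / 10 Mbps
Throughput = 8/5 Mbps

8/5


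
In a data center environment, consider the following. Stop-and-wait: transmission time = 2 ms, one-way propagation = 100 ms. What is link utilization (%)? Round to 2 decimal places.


Given: Ttrans = 2 ms, Tprop = 100 ms
RTT = 2 * Tprop = 2 * 100 = 200 ms
U = Ttrans / (Ttrans + RTT)
U = 2 / (2 + 200)
U = 2 / 202 = 0.009901
U% = 0.99%

0.99


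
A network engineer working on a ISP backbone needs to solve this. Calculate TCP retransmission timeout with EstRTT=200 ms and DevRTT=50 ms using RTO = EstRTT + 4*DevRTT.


Given: EstRTT = 200 ms, DevRTT = 50 ms
Timeout = EstRTT + 4 * DevRTT
4 * DevRTT = 4 * 50 = 200
Timeout = 200 + 200 = 400 ms

400


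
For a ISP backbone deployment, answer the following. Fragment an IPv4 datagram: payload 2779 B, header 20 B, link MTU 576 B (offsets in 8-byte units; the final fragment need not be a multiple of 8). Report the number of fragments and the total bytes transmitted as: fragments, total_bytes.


Max data per non-final fragment = floor((MTU - header)/8)*8 = floor((576 - 20)/8)*8 = floor(556/8)*8 = 552 B
Final fragment needs no 8-byte alignment: it can carry up to MTU - header = 556 B
Non-final fragments needed = ceil((payload - 556) / 552) = ceil(2223/552) = ceil(4.0272) = 5
Number of fragments = 5 + 1 = 6
Fragment sizes (data): 5 * 552 B + 19 B (last, 19 <= 556 OK)
Total bytes sent = payload + n_frags * header = 2779 + 6*20 = 2779 + 120 = 2899 B

6, 2899


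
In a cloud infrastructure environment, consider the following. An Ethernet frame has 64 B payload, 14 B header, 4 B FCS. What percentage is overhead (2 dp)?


Given: payload = 64 B, header = 14 B, trailer = 4 B
Overhead bytes = header + trailer = 14 + 4 = 18
Total frame = payload + overhead = 64 + 18 = 82
Overhead % = 18 / 82 * 100 = 21.9512% -> 21.95% (2 dp)

21.95


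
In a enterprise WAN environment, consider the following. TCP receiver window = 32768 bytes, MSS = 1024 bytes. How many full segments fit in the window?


Given: RWND = 32768 bytes, MSS = 1024 bytes
Full segments = floor(RWND / MSS)
Full segments = floor(32768 / 1024)
Full segments = floor(32.0) = 32

32


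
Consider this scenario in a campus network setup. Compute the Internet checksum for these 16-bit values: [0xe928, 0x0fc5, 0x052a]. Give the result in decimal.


Given words: [0xe928, 0x0fc5, 0x052a]
Step 1: Sum all words
Raw sum = 59688 + 4037 + 1322 = 65047
One's complement = ~65047 & 0xFFFF = 488

488


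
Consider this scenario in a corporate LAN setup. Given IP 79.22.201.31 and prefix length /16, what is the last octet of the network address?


Given: IP = 79.22.201.31, prefix = /16
Subnet mask = 255.255.0.0
Last octet of IP: 31
Last octet of mask: 0
Network last octet = 31 AND 0 = 0

0


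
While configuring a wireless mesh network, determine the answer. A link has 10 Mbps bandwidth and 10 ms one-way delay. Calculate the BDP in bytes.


Given: bandwidth = 10 Mbps, delay = 10 ms
BDP in bits = 10 * 10^6 * 10 / 1000
BDP in bits = 100000
BDP in bytes = 100000 / 8 = 12500

12500


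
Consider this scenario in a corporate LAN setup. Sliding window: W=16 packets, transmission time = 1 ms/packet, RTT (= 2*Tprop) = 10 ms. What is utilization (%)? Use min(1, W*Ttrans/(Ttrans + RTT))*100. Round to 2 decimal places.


Given: W = 16, Ttrans = 1 ms, RTT = 10 ms (= 2 * Tprop, Tprop = 5 ms)
Cycle time = Ttrans + RTT = 1 + 10 = 11 ms (first packet sent until its ACK returns)
W * Ttrans = 16 * 1 = 16 ms of sending per cycle
W * Ttrans / (Ttrans + RTT) = 16 / 11 = 1.454545
U = min(1, 1.454545) = 1.000000
U% = 100.00%

100.00


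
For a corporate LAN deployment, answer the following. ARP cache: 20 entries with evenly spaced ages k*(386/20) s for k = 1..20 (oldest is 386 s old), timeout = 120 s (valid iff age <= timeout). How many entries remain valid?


Ages are k * 386/20 s for k = 1..20 (spacing = 19.3000 s).
Entry k is valid iff k * 386/20 <= 120 iff k <= 20 * 120 / 386 = 6.2176
n_valid = floor(6.2176) = 6
(n_stale = 20 - 6 = 14)

6


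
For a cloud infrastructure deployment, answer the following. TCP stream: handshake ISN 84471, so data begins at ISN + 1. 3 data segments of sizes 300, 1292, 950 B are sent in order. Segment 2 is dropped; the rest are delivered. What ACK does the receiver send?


SYN uses sequence number 84471; first data byte = ISN + 1 = 84472.
Segment 1: SEQ = 84472, len = 300 B, covers [84472, 84771]
Segment 2: SEQ = 84772, len = 1292 B, covers [84772, 86063] [LOST]
Segment 3: SEQ = 86064, len = 950 B, covers [86064, 87013]
In-order data received: bytes [84472, 84771] (segments 1..1).
Segment 2 missing -> gap begins at byte 84772; later segments buffered out of order.
Cumulative ACK = next expected in-order byte = 84472 + 300 = 84772

84772


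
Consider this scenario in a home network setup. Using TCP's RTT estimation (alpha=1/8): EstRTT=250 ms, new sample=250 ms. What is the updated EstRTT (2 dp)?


Given: EstRTT = 250 ms, SampleRTT = 250 ms, alpha = 1/8
New EstRTT = (1 - alpha) * EstRTT + alpha * SampleRTT
(7/8) * 250 = 218.75
(1/8) * 250 = 31.25
New EstRTT = 218.75 + 31.25 = 250 ms -> 250.00 ms (2 dp)

250.00


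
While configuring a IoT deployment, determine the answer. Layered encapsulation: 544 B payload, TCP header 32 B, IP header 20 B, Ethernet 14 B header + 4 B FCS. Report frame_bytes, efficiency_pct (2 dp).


TCP segment = 544 + 32 = 576 B
IP packet = 576 + 20 = 596 B
Ethernet frame = 596 + 14 + 4 = 614 B
Efficiency = app / frame = 544 / 614 = 0.885993 = 88.5993% -> 88.60% (2 dp)

614, 88.60


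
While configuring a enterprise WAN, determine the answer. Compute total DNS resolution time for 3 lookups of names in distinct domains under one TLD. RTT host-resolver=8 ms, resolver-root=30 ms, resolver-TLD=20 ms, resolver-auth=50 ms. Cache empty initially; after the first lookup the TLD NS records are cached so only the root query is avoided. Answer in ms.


Lookup 1 (cold cache): local + root + TLD + auth = 8 + 30 + 20 + 50 = 108 ms
Lookups 2..3 (TLD NS cached -> skip root; new domain -> still ask TLD and auth): local + TLD + auth = 8 + 20 + 50 = 78 ms each
Remaining 2 lookups: 2 * 78 = 156 ms
Total = 108 + 156 = 264 ms

264


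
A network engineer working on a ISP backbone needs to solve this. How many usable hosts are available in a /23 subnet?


Given: subnet mask /23
Host bits = 32 - 23 = 9
Total addresses = 2^9 = 512
Usable hosts = 512 - 2 (network + broadcast) = 510

510


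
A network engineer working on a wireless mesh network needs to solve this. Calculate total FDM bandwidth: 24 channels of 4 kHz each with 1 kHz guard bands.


Given: 24 channels, 4 kHz each, guard = 1 kHz
Channel bandwidth = 24 * 4 = 96 kHz
Guard bands = 23 gaps * 1 kHz = 23 kHz
Total = 96 + 23 = 119 kHz

119


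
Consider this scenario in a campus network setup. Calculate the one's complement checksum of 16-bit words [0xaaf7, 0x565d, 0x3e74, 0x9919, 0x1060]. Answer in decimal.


Given words: [0xaaf7, 0x565d, 0x3e74, 0x9919, 0x1060]
Step 1: Sum all words
Raw sum = 43767 + 22109 + 15988 + 39193 + 4192 = 125249
Step 2: Fold carry: (59713 + 1) = 59714
One's complement = ~59714 & 0xFFFF = 5821

5821


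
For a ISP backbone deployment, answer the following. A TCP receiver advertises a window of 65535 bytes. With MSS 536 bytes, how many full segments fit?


Given: RWND = 65535 bytes, MSS = 536 bytes
Full segments = floor(RWND / MSS)
Full segments = floor(65535 / 536)
Full segments = floor(122.2668) = 122

122


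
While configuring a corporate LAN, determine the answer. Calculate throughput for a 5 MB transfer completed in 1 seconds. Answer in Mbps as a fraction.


Given: file = 5 MB, time = 1 s
File in Mb = 5 * 8 = 40 Mb
Throughput = 40 / 1 Mbps
Throughput = 40 Mbps

40


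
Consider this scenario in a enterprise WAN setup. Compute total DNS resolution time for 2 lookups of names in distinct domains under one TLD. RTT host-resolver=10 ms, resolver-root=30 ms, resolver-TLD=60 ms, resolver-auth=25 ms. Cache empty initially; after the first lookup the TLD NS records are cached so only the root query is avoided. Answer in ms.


Lookup 1 (cold cache): local + root + TLD + auth = 10 + 30 + 60 + 25 = 125 ms
Lookups 2..2 (TLD NS cached -> skip root; new domain -> still ask TLD and auth): local + TLD + auth = 10 + 60 + 25 = 95 ms each
Remaining 1 lookups: 1 * 95 = 95 ms
Total = 125 + 95 = 220 ms

220


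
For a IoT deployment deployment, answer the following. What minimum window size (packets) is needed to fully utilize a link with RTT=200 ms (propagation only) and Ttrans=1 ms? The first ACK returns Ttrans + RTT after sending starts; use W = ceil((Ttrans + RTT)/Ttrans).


Given: Ttrans = 1 ms, RTT = 200 ms (= 2 * Tprop, Tprop = 100 ms)
Time until first ACK returns = Ttrans + RTT = 1 + 200 = 201 ms
Need W * Ttrans >= Ttrans + RTT  ->  W >= (Ttrans + RTT) / Ttrans
(Ttrans + RTT) / Ttrans = 201 / 1 = 201
W_min = ceil(201) = 201

201


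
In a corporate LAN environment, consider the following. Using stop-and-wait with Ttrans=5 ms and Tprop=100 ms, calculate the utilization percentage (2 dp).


Given: Ttrans = 5 ms, Tprop = 100 ms
RTT = 2 * Tprop = 2 * 100 = 200 ms
U = Ttrans / (Ttrans + RTT)
U = 5 / (5 + 200)
U = 5 / 205 = 0.02439
U% = 2.44%

2.44


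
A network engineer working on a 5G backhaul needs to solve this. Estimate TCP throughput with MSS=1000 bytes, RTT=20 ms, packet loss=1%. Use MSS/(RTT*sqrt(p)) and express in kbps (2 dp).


Given: MSS = 1000 bytes, RTT = 20 ms, loss = 1%
RTT in seconds = 20 / 1000 = 0.02
Loss rate = 1% = 0.01
sqrt(loss) = sqrt(0.01) = 0.1
Throughput (bytes/s) = 1000 / (0.02 * 0.1) = 500000.0000
Throughput (kbps) = 500000.0000 * 8 / 1000 = 4000.000000 -> 4000.00 kbps (2 dp)

4000.00


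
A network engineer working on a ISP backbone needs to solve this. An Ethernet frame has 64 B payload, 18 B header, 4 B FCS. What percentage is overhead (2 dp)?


Given: payload = 64 B, header = 18 B, trailer = 4 B
Overhead bytes = header + trailer = 18 + 4 = 22
Total frame = payload + overhead = 64 + 22 = 86
Overhead % = 22 / 86 * 100 = 25.5814% -> 25.58% (2 dp)

25.58


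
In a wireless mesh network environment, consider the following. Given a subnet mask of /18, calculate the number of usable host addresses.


Given: subnet mask /18
Host bits = 32 - 18 = 14
Total addresses = 2^14 = 16384
Usable hosts = 16384 - 2 (network + broadcast) = 16382

16382


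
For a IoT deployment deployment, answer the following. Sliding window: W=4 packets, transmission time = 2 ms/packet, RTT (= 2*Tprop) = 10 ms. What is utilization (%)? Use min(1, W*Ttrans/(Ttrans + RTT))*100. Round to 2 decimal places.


Given: W = 4, Ttrans = 2 ms, RTT = 10 ms (= 2 * Tprop, Tprop = 5 ms)
Cycle time = Ttrans + RTT = 2 + 10 = 12 ms (first packet sent until its ACK returns)
W * Ttrans = 4 * 2 = 8 ms of sending per cycle
W * Ttrans / (Ttrans + RTT) = 8 / 12 = 0.666667
U = min(1, 0.666667) = 0.666667
U% = 66.67%

66.67


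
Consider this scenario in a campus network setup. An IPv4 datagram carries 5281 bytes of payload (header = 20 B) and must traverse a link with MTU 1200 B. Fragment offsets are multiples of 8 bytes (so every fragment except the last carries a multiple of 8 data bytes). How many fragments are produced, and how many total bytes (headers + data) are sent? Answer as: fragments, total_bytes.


Max data per non-final fragment = floor((MTU - header)/8)*8 = floor((1200 - 20)/8)*8 = floor(1180/8)*8 = 1176 B
Final fragment needs no 8-byte alignment: it can carry up to MTU - header = 1180 B
Non-final fragments needed = ceil((payload - 1180) / 1176) = ceil(4101/1176) = ceil(3.4872) = 4
Number of fragments = 4 + 1 = 5
Fragment sizes (data): 4 * 1176 B + 577 B (last, 577 <= 1180 OK)
Total bytes sent = payload + n_frags * header = 5281 + 5*20 = 5281 + 100 = 5381 B

5, 5381


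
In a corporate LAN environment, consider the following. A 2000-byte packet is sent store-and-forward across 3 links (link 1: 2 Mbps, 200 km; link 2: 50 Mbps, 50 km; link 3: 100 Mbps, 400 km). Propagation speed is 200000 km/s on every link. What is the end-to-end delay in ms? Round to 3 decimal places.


Packet = 2000 bytes = 16000 bits. Store-and-forward: sum (t_trans + t_prop) per link.
Link 1: t_trans = 16000/(2*10^6) s = 8.0000 ms; t_prop = 200/200000 s = 1.0000 ms; subtotal = 9.0000 ms
Link 2: t_trans = 16000/(50*10^6) s = 0.3200 ms; t_prop = 50/200000 s = 0.2500 ms; subtotal = 0.5700 ms
Link 3: t_trans = 16000/(100*10^6) s = 0.1600 ms; t_prop = 400/200000 s = 2.0000 ms; subtotal = 2.1600 ms
End-to-end = 9.0000 + 0.5700 + 2.1600 = 11.7300 ms -> 11.730 ms (3 dp)

11.730


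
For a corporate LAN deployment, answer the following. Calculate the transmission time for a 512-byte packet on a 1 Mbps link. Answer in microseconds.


Given: packet = 512 bytes, bandwidth = 1 Mbps
Packet in bits = 512 * 8 = 4096 bits
Bandwidth = 1 * 10^6 = 1000000 bps
Time = 4096 / 1000000 seconds
Time in us = 4096 * 10^6 / 1000000 = 4096

4096


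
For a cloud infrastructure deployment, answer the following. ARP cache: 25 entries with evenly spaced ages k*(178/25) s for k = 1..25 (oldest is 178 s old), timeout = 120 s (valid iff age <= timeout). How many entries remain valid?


Ages are k * 178/25 s for k = 1..25 (spacing = 7.1200 s).
Entry k is valid iff k * 178/25 <= 120 iff k <= 25 * 120 / 178 = 16.8539
n_valid = floor(16.8539) = 16
(n_stale = 25 - 16 = 9)

16


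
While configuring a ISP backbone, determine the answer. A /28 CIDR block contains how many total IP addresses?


Given: CIDR prefix /28
Host bits = 32 - 28 = 4
Total addresses = 2^4 = 16

16


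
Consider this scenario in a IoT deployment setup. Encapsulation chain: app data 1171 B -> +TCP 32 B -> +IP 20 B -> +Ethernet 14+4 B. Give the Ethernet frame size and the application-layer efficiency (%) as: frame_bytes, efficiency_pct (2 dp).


TCP segment = 1171 + 32 = 1203 B
IP packet = 1203 + 20 = 1223 B
Ethernet frame = 1223 + 14 + 4 = 1241 B
Efficiency = app / frame = 1171 / 1241 = 0.943594 = 94.3594% -> 94.36% (2 dp)

1241, 94.36


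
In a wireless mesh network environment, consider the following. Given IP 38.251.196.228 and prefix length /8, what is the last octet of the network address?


Given: IP = 38.251.196.228, prefix = /8
Subnet mask = 255.0.0.0
Last octet of IP: 228
Last octet of mask: 0
Network last octet = 228 AND 0 = 0

0


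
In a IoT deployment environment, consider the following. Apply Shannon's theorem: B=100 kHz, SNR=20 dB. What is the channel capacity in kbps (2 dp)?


Given: B = 100 kHz, SNR = 20 dB
SNR linear = 10^(20/10) = 100
1 + SNR = 101
log2(101) = 6.6582114828
C = 100 * 1000 * 6.6582114828 = 665821.1483 bps
C = 665.821148 kbps -> 665.82 kbps (2 dp)

665.82


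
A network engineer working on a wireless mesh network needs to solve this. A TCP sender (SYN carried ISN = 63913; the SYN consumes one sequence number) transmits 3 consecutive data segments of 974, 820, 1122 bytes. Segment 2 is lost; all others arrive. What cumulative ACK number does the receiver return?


SYN uses sequence number 63913; first data byte = ISN + 1 = 63914.
Segment 1: SEQ = 63914, len = 974 B, covers [63914, 64887]
Segment 2: SEQ = 64888, len = 820 B, covers [64888, 65707] [LOST]
Segment 3: SEQ = 65708, len = 1122 B, covers [65708, 66829]
In-order data received: bytes [63914, 64887] (segments 1..1).
Segment 2 missing -> gap begins at byte 64888; later segments buffered out of order.
Cumulative ACK = next expected in-order byte = 63914 + 974 = 64888

64888


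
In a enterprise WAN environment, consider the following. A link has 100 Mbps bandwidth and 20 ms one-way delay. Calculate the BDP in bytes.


Given: bandwidth = 100 Mbps, delay = 20 ms
BDP in bits = 100 * 10^6 * 20 / 1000
BDP in bits = 2000000
BDP in bytes = 2000000 / 8 = 250000

250000


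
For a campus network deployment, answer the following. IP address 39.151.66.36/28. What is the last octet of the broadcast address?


Given: IP = 39.151.66.36, prefix = /28
Host bits = 32 - 28 = 4
Network last octet = 36 AND mask = 32
Host part size = 2^4 - 1 = 15
Broadcast last octet = 32 OR 15 = 47

47


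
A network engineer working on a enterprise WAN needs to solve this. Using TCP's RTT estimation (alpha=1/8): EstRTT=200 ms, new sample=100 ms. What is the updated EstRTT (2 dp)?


Given: EstRTT = 200 ms, SampleRTT = 100 ms, alpha = 1/8
New EstRTT = (1 - alpha) * EstRTT + alpha * SampleRTT
(7/8) * 200 = 175
(1/8) * 100 = 12.5
New EstRTT = 175 + 12.5 = 187.5 ms -> 187.50 ms (2 dp)

187.50


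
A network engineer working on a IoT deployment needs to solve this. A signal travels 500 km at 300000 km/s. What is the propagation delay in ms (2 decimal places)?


Given: distance = 500 km, speed = 300000 km/s
Delay = distance / speed = 500 / 300000 seconds
Delay in ms = 500 * 1000 / 300000
Delay = 1.6667 ms
Rounded to 2 dp = 1.67 ms

1.67


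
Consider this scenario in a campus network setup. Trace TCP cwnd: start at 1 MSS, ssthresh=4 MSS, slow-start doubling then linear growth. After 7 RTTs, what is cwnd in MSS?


RTT 0: cwnd = 1 MSS (initial)
RTT 1: cwnd = 2 MSS (slow start, doubled)
RTT 2: cwnd = 4 MSS (slow start, doubled)
RTT 3: cwnd = 5 MSS (congestion avoidance, +1)
RTT 4: cwnd = 6 MSS (congestion avoidance, +1)
RTT 5: cwnd = 7 MSS (congestion avoidance, +1)
RTT 6: cwnd = 8 MSS (congestion avoidance, +1)
RTT 7: cwnd = 9 MSS (congestion avoidance, +1)

9


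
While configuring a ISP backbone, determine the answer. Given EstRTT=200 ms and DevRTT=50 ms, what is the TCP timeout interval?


Given: EstRTT = 200 ms, DevRTT = 50 ms
Timeout = EstRTT + 4 * DevRTT
4 * DevRTT = 4 * 50 = 200
Timeout = 200 + 200 = 400 ms

400


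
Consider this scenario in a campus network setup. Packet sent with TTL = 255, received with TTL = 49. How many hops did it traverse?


Given: initial TTL = 255, received TTL = 49
Hops = initial TTL - received TTL
Hops = 255 - 49 = 206

206


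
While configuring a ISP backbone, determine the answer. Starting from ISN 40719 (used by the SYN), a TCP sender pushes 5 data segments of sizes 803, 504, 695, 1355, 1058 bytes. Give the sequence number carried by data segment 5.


The SYN occupies sequence number ISN = 40719, so the first data byte is ISN + 1 = 40720.
SEQ of data segment i = (ISN + 1) + sum of payload sizes of segments 1..i-1.
Segment 1: SEQ = 40720, payload = 803 bytes
Segment 2: SEQ = 41523, payload = 504 bytes
Segment 3: SEQ = 42027, payload = 695 bytes
Segment 4: SEQ = 42722, payload = 1355 bytes
Segment 5: SEQ = 44077, payload = 1058 bytes
SEQ of segment 5 = 40720 + 803 + 504 + 695 + 1355 = 44077

44077


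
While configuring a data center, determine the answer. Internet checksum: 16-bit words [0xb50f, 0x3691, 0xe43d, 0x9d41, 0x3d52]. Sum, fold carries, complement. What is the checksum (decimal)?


Given words: [0xb50f, 0x3691, 0xe43d, 0x9d41, 0x3d52]
Step 1: Sum all words
Raw sum = 46351 + 13969 + 58429 + 40257 + 15698 = 174704
Step 2: Fold carry: (43632 + 2) = 43634
One's complement = ~43634 & 0xFFFF = 21901

21901


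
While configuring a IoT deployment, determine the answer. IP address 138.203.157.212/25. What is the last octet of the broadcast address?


Given: IP = 138.203.157.212, prefix = /25
Host bits = 32 - 25 = 7
Network last octet = 212 AND mask = 128
Host part size = 2^7 - 1 = 127
Broadcast last octet = 128 OR 127 = 255

255


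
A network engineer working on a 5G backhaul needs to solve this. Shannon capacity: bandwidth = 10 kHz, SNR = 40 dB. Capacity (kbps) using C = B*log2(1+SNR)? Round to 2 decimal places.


Given: B = 10 kHz, SNR = 40 dB
SNR linear = 10^(40/10) = 10000
1 + SNR = 10001
log2(10001) = 13.2878566418
C = 10 * 1000 * 13.2878566418 = 132878.5664 bps
C = 132.878566 kbps -> 132.88 kbps (2 dp)

132.88


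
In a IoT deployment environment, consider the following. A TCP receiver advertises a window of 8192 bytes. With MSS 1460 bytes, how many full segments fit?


Given: RWND = 8192 bytes, MSS = 1460 bytes
Full segments = floor(RWND / MSS)
Full segments = floor(8192 / 1460)
Full segments = floor(5.611) = 5

5


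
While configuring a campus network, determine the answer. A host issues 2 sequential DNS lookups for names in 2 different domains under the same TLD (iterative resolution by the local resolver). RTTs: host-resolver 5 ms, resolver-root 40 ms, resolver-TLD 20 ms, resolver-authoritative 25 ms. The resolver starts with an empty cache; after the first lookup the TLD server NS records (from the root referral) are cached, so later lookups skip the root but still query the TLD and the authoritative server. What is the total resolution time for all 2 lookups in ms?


Lookup 1 (cold cache): local + root + TLD + auth = 5 + 40 + 20 + 25 = 90 ms
Lookups 2..2 (TLD NS cached -> skip root; new domain -> still ask TLD and auth): local + TLD + auth = 5 + 20 + 25 = 50 ms each
Remaining 1 lookups: 1 * 50 = 50 ms
Total = 90 + 50 = 140 ms

140


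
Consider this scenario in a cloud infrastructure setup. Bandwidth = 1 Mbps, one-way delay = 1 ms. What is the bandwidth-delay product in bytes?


Given: bandwidth = 1 Mbps, delay = 1 ms
BDP in bits = 1 * 10^6 * 1 / 1000
BDP in bits = 1000
BDP in bytes = 1000 / 8 = 125

125


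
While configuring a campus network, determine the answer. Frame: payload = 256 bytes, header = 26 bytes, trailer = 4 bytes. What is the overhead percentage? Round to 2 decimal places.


Given: payload = 256 B, header = 26 B, trailer = 4 B
Overhead bytes = header + trailer = 26 + 4 = 30
Total frame = payload + overhead = 256 + 30 = 286
Overhead % = 30 / 286 * 100 = 10.4895% -> 10.49% (2 dp)

10.49


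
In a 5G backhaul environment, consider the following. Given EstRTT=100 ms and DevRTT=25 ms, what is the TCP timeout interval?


Given: EstRTT = 100 ms, DevRTT = 25 ms
Timeout = EstRTT + 4 * DevRTT
4 * DevRTT = 4 * 25 = 100
Timeout = 100 + 100 = 200 ms

200


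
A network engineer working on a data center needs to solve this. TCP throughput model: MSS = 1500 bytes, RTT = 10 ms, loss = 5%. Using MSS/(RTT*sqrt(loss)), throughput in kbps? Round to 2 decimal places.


Given: MSS = 1500 bytes, RTT = 10 ms, loss = 5%
RTT in seconds = 10 / 1000 = 0.01
Loss rate = 5% = 0.05
sqrt(loss) = sqrt(0.05) = 0.223606797750
Throughput (bytes/s) = 1500 / (0.01 * 0.223606797750) = 670820.3932
Throughput (kbps) = 670820.3932 * 8 / 1000 = 5366.563146 -> 5366.56 kbps (2 dp)

5366.56


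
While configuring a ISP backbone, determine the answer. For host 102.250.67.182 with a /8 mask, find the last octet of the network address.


Given: IP = 102.250.67.182, prefix = /8
Subnet mask = 255.0.0.0
Last octet of IP: 182
Last octet of mask: 0
Network last octet = 182 AND 0 = 0

0


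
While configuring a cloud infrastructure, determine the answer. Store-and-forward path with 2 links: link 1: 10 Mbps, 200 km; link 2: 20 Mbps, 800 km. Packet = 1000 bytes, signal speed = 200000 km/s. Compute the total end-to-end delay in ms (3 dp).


Packet = 1000 bytes = 8000 bits. Store-and-forward: sum (t_trans + t_prop) per link.
Link 1: t_trans = 8000/(10*10^6) s = 0.8000 ms; t_prop = 200/200000 s = 1.0000 ms; subtotal = 1.8000 ms
Link 2: t_trans = 8000/(20*10^6) s = 0.4000 ms; t_prop = 800/200000 s = 4.0000 ms; subtotal = 4.4000 ms
End-to-end = 1.8000 + 4.4000 = 6.2000 ms -> 6.200 ms (3 dp)

6.200


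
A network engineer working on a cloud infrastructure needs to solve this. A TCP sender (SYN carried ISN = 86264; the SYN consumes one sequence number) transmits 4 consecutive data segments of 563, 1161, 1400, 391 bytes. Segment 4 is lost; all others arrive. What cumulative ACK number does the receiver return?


SYN uses sequence number 86264; first data byte = ISN + 1 = 86265.
Segment 1: SEQ = 86265, len = 563 B, covers [86265, 86827]
Segment 2: SEQ = 86828, len = 1161 B, covers [86828, 87988]
Segment 3: SEQ = 87989, len = 1400 B, covers [87989, 89388]
Segment 4: SEQ = 89389, len = 391 B, covers [89389, 89779] [LOST]
In-order data received: bytes [86265, 89388] (segments 1..3).
Segment 4 missing -> gap begins at byte 89389.
Cumulative ACK = next expected in-order byte = 86265 + 563 + 1161 + 1400 = 89389

89389


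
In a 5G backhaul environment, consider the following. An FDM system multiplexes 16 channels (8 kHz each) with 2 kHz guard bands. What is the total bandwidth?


Given: 16 channels, 8 kHz each, guard = 2 kHz
Channel bandwidth = 16 * 8 = 128 kHz
Guard bands = 15 gaps * 2 kHz = 30 kHz
Total = 128 + 30 = 158 kHz

158


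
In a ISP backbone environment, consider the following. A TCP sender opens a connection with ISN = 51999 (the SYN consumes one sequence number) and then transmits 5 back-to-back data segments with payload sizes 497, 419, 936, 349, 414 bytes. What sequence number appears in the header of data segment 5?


The SYN occupies sequence number ISN = 51999, so the first data byte is ISN + 1 = 52000.
SEQ of data segment i = (ISN + 1) + sum of payload sizes of segments 1..i-1.
Segment 1: SEQ = 52000, payload = 497 bytes
Segment 2: SEQ = 52497, payload = 419 bytes
Segment 3: SEQ = 52916, payload = 936 bytes
Segment 4: SEQ = 53852, payload = 349 bytes
Segment 5: SEQ = 54201, payload = 414 bytes
SEQ of segment 5 = 52000 + 497 + 419 + 936 + 349 = 54201

54201


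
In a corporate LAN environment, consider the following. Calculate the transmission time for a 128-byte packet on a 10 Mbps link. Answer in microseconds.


Given: packet = 128 bytes, bandwidth = 10 Mbps
Packet in bits = 128 * 8 = 1024 bits
Bandwidth = 10 * 10^6 = 10000000 bps
Time = 1024 / 10000000 seconds
Time in us = 1024 * 10^6 / 10000000 = 102.4

102.4


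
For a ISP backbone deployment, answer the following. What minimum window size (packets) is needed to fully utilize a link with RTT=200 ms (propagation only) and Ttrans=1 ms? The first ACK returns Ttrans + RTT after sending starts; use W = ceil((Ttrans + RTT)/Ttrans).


Given: Ttrans = 1 ms, RTT = 200 ms (= 2 * Tprop, Tprop = 100 ms)
Time until first ACK returns = Ttrans + RTT = 1 + 200 = 201 ms
Need W * Ttrans >= Ttrans + RTT  ->  W >= (Ttrans + RTT) / Ttrans
(Ttrans + RTT) / Ttrans = 201 / 1 = 201
W_min = ceil(201) = 201

201


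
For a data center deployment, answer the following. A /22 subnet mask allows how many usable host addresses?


Given: subnet mask /22
Host bits = 32 - 22 = 10
Total addresses = 2^10 = 1024
Usable hosts = 1024 - 2 (network + broadcast) = 1022

1022


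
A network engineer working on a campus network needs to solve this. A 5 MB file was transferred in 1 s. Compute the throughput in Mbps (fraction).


Given: file = 5 MB, time = 1 s
File in Mb = 5 * 8 = 40 Mb
Throughput = 40 / 1 Mbps
Throughput = 40 Mbps

40


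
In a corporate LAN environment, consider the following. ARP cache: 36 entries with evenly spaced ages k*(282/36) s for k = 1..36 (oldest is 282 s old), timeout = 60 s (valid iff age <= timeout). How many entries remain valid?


Ages are k * 282/36 s for k = 1..36 (spacing = 7.8333 s).
Entry k is valid iff k * 282/36 <= 60 iff k <= 36 * 60 / 282 = 7.6596
n_valid = floor(7.6596) = 7
(n_stale = 36 - 7 = 29)

7


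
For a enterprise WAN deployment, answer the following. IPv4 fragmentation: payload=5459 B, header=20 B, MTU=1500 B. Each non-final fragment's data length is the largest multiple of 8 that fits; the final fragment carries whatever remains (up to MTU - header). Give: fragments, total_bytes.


Max data per non-final fragment = floor((MTU - header)/8)*8 = floor((1500 - 20)/8)*8 = floor(1480/8)*8 = 1480 B
Final fragment needs no 8-byte alignment: it can carry up to MTU - header = 1480 B
Non-final fragments needed = ceil((payload - 1480) / 1480) = ceil(3979/1480) = ceil(2.6885) = 3
Number of fragments = 3 + 1 = 4
Fragment sizes (data): 3 * 1480 B + 1019 B (last, 1019 <= 1480 OK)
Total bytes sent = payload + n_frags * header = 5459 + 4*20 = 5459 + 80 = 5539 B

4, 5539


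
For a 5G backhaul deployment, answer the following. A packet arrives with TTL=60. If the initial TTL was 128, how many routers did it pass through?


Given: initial TTL = 128, received TTL = 60
Hops = initial TTL - received TTL
Hops = 128 - 60 = 68

68


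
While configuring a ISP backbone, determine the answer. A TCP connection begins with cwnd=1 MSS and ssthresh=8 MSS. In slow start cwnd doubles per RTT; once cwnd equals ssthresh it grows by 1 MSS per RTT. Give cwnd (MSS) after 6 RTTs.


RTT 0: cwnd = 1 MSS (initial)
RTT 1: cwnd = 2 MSS (slow start, doubled)
RTT 2: cwnd = 4 MSS (slow start, doubled)
RTT 3: cwnd = 8 MSS (slow start, doubled)
RTT 4: cwnd = 9 MSS (congestion avoidance, +1)
RTT 5: cwnd = 10 MSS (congestion avoidance, +1)
RTT 6: cwnd = 11 MSS (congestion avoidance, +1)

11


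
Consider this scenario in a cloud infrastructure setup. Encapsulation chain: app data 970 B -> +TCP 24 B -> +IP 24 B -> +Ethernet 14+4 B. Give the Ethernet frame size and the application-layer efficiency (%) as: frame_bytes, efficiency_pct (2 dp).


TCP segment = 970 + 24 = 994 B
IP packet = 994 + 24 = 1018 B
Ethernet frame = 1018 + 14 + 4 = 1036 B
Efficiency = app / frame = 970 / 1036 = 0.936293 = 93.6293% -> 93.63% (2 dp)

1036, 93.63


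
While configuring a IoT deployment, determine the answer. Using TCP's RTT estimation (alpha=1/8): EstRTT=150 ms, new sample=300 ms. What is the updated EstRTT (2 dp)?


Given: EstRTT = 150 ms, SampleRTT = 300 ms, alpha = 1/8
New EstRTT = (1 - alpha) * EstRTT + alpha * SampleRTT
(7/8) * 150 = 131.25
(1/8) * 300 = 37.5
New EstRTT = 131.25 + 37.5 = 168.75 ms -> 168.75 ms (2 dp)

168.75


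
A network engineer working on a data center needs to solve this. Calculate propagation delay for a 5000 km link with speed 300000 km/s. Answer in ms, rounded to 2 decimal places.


Given: distance = 5000 km, speed = 300000 km/s
Delay = distance / speed = 5000 / 300000 seconds
Delay in ms = 5000 * 1000 / 300000
Delay = 16.6667 ms
Rounded to 2 dp = 16.67 ms

16.67


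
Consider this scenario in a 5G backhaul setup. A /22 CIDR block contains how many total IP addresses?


Given: CIDR prefix /22
Host bits = 32 - 22 = 10
Total addresses = 2^10 = 1024

1024


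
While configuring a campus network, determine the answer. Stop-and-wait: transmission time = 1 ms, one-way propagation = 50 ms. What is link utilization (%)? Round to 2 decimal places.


Given: Ttrans = 1 ms, Tprop = 50 ms
RTT = 2 * Tprop = 2 * 50 = 100 ms
U = Ttrans / (Ttrans + RTT)
U = 1 / (1 + 100)
U = 1 / 101 = 0.009901
U% = 0.99%

0.99


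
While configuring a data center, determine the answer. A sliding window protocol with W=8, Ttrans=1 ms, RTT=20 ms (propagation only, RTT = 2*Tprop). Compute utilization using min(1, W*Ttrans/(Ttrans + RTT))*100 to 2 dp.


Given: W = 8, Ttrans = 1 ms, RTT = 20 ms (= 2 * Tprop, Tprop = 10 ms)
Cycle time = Ttrans + RTT = 1 + 20 = 21 ms (first packet sent until its ACK returns)
W * Ttrans = 8 * 1 = 8 ms of sending per cycle
W * Ttrans / (Ttrans + RTT) = 8 / 21 = 0.380952
U = min(1, 0.380952) = 0.380952
U% = 38.10%

38.10


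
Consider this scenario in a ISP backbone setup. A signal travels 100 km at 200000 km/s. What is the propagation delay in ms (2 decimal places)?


Given: distance = 100 km, speed = 200000 km/s
Delay = distance / speed = 100 / 200000 seconds
Delay in ms = 100 * 1000 / 200000
Delay = 0.5000 ms
Rounded to 2 dp = 0.50 ms

0.50


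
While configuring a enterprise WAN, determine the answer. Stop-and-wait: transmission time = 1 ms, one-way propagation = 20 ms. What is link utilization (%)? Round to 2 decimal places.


Given: Ttrans = 1 ms, Tprop = 20 ms
RTT = 2 * Tprop = 2 * 20 = 40 ms
U = Ttrans / (Ttrans + RTT)
U = 1 / (1 + 40)
U = 1 / 41 = 0.02439
U% = 2.44%

2.44


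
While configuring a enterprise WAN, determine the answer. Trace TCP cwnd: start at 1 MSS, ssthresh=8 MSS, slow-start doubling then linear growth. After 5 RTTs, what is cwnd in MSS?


RTT 0: cwnd = 1 MSS (initial)
RTT 1: cwnd = 2 MSS (slow start, doubled)
RTT 2: cwnd = 4 MSS (slow start, doubled)
RTT 3: cwnd = 8 MSS (slow start, doubled)
RTT 4: cwnd = 9 MSS (congestion avoidance, +1)
RTT 5: cwnd = 10 MSS (congestion avoidance, +1)

10


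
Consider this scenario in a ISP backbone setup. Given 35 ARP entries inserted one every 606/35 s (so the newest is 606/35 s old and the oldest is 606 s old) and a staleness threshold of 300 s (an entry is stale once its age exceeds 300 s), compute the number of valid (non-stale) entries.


Ages are k * 606/35 s for k = 1..35 (spacing = 17.3143 s).
Entry k is valid iff k * 606/35 <= 300 iff k <= 35 * 300 / 606 = 17.3267
n_valid = floor(17.3267) = 17
(n_stale = 35 - 17 = 18)

17


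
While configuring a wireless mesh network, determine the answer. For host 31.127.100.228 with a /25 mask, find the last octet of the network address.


Given: IP = 31.127.100.228, prefix = /25
Subnet mask = 255.255.255.128
Last octet of IP: 228
Last octet of mask: 128
Network last octet = 228 AND 128 = 128

128


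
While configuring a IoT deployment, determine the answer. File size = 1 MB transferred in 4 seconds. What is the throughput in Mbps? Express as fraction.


Given: file = 1 MB, time = 4 s
File in Mb = 1 * 8 = 8 Mb
Throughput = 8 / 4 Mbps
Throughput = 2 Mbps

2


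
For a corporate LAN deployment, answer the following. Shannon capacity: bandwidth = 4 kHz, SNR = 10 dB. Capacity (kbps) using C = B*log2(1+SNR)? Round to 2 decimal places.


Given: B = 4 kHz, SNR = 10 dB
SNR linear = 10^(10/10) = 10
1 + SNR = 11
log2(11) = 3.4594316186
C = 4 * 1000 * 3.4594316186 = 13837.7265 bps
C = 13.837726 kbps -> 13.84 kbps (2 dp)

13.84
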